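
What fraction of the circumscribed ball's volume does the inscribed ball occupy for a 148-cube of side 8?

V_in/V_out = n^(-n/2) = 148^(-148/2) ≈ 2.51555e-161.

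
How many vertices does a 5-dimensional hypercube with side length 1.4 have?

Number of vertices = 2^5 = 32.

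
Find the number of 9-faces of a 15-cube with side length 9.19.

An n-cube has C(n,k)·2^(n-k) k-faces. Here C(15,9)·2^6 = 5005·64 = 320320.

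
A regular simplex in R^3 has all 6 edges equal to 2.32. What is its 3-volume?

Volume = (√2/12) · 2.32³ = 1.47163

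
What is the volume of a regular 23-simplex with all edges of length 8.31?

V_23 = √(24) · 8.31^23 / (23! · 2^(23/2)) ≈ 9.25955e-05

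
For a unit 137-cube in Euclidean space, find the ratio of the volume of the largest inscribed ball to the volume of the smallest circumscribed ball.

The radii are 1/2 and 1√137/2, so the volume ratio is (1/√137)^137 = 137^{-137/2} ≈ 4.31163e-147.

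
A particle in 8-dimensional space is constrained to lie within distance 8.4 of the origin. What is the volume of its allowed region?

V_8(8.4) = π^(8/2) · (8.4)^8 / Γ(8/2 + 1) ≈ 1.00606e+08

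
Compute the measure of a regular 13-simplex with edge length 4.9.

For a regular n-simplex with edge a, V = (a^n / n!)·√((n+1)/2^n). With a=4.9, n=13: V ≈ 0.00623215.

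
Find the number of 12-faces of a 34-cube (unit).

An n-cube has C(n,k)·2^(n-k) k-faces. Here C(34,12)·2^22 = 548354040·4194304 = 2299963543388160.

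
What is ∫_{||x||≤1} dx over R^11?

V_11(1) = π^(11/2) · (1)^11 / Γ(11/2 + 1) = 64·π^5/10395 ≈ 1.8841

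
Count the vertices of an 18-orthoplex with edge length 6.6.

The 18-dimensional cross-polytope has 2n = 2·18 = 36 vertices.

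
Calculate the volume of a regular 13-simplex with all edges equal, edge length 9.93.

For a regular n-simplex with edge a, V = (a^n / n!)·√((n+1)/2^n). With a=9.93, n=13: V ≈ 60.5939.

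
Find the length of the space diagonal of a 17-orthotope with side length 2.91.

d = √(2.91² + 2.91² + ... + 2.91²) [17 terms] = √(17·2.91²) = 2.91√17 ≈ 11.9982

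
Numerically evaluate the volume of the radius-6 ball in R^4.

Volume = π^{4/2}·(6)^4/Γ(3) = 648·π^2 ≈ 6395.5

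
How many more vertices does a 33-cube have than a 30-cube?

The 33-cube has 2^33 = 8589934592 vertices. The 30-cube has 2^30 = 1073741824 vertices. Difference: 8589934592 - 1073741824 = 7516192768.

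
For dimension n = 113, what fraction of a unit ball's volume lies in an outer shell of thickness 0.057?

1 - (1-0.057)^113 ≈ 0.998682 ≈ 99.87%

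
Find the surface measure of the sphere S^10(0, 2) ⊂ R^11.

S_11(2) = 2·π^(11/2)·(2)^10 / Γ(11/2) = 65536·π^5/945 ≈ 21222.5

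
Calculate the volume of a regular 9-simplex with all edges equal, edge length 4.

V = (4^9 / 9!) · √((9+1) / 2^9) ≈ 0.100958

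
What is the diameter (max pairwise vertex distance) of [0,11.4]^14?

The space diagonal of an n-cube of side s is s√n. Here 11.4·√14 ≈ 42.6549.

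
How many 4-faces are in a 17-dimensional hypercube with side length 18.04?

f_4(17-cube) = (17 choose 4) · 2^13 = 19496960.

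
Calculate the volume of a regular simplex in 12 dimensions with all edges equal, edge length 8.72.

For a regular n-simplex with edge a, V = (a^n / n!)·√((n+1)/2^n). With a=8.72, n=12: V ≈ 22.7328.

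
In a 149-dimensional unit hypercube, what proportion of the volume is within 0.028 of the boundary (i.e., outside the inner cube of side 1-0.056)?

1 - (1 - 2·0.028)^149 = 1 - 0.944^149 ≈ 0.999813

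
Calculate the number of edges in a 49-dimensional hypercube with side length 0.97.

The 49-cube has n·2^(n-1) = 49·2^48 = 49·281474976710656 = 13792273858822144 edges.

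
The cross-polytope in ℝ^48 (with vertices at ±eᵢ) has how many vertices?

The 48-dimensional cross-polytope has 2n = 2·48 = 96 vertices.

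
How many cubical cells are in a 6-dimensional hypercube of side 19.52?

Choose 3 of 6 axes to span the face (C(6,3) = 20 ways), then fix each of the remaining 3 coordinates at one of its two extreme values (2^3 = 8 ways): 20·8 = 160.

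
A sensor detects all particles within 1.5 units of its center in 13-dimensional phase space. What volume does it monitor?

V = 59049·π^6/320320 ≈ 177.226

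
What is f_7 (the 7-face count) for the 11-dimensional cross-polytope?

An n-cross-polytope has 2^(k+1)·C(n,k+1) k-faces. Here 2^8·C(11,8) = 256·165 = 42240.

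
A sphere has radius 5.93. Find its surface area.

The surface area of an n-ball is 2π^(n/2) r^(n-1) / Γ(n/2). For n=3, r=5.93: 4πr² = 4π·(5.93)² ≈ 441.895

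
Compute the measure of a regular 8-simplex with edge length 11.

V_8 = √(9) · 11^8 / (8! · 2^(8/2)) ≈ 996.833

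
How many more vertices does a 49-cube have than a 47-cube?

The 49-cube has 2^49 = 562949953421312 vertices. The 47-cube has 2^47 = 140737488355328 vertices. Difference: 562949953421312 - 140737488355328 = 422212465065984.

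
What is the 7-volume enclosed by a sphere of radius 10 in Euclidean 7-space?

V_7(10) = π^(7/2) · (10)^7 / Γ(7/2 + 1) = 32000000·π^3/21 ≈ 4.72477e+07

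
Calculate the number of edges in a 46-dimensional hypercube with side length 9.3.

An n-cube has n·2^(n-1) edges. With n = 46: 46·35184372088832 = 1618481116086272.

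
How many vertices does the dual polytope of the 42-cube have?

Number of vertices = 2n = 84.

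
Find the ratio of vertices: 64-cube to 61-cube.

The 64-cube has 2^64 = 18446744073709551616 vertices. The 61-cube has 2^61 = 2305843009213693952 vertices. Ratio: 18446744073709551616/2305843009213693952 = 8.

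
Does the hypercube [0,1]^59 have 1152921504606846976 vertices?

False. The 59-cube has 2^59 = 576460752303423488 vertices.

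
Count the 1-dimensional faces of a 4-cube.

An n-cube has n·2^(n-1) edges. With n = 4: 4·8 = 32.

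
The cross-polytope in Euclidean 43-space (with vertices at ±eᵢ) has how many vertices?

Number of vertices = 2n = 86.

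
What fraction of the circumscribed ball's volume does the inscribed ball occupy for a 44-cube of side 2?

V_in/V_out = n^(-n/2) = 44^(-44/2) ≈ 6.98299e-37.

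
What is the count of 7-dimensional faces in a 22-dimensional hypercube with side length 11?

An n-cube has C(n,k)·2^(n-k) k-faces. Here C(22,7)·2^15 = 170544·32768 = 5588385792.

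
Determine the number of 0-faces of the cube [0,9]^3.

f_0(3-cube) = (3 choose 0) · 2^3 = 8.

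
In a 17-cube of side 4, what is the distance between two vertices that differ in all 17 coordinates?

The space diagonal of an n-cube of side s is s√n. Here 4·√17 ≈ 16.4924.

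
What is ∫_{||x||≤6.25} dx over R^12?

The n-ball volume is π^(n/2)·r^n/Γ(n/2+1). With n=12, r=6.25: V ≈ 4.74381e+09.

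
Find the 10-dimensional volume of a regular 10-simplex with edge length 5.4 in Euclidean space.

V_10 = √(11) · 5.4^10 / (10! · 2^(10/2)) ≈ 0.602173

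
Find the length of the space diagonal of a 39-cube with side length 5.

Diagonal = √39 · 5 ≈ 31.225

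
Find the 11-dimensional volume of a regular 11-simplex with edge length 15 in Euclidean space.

Volume = 15^11 · √(12/2^11) / 11! ≈ 16587.2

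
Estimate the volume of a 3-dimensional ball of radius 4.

The n-ball volume is π^(n/2)·r^n/Γ(n/2+1). With n=3, r=4: V = 256·π/3 ≈ 268.083.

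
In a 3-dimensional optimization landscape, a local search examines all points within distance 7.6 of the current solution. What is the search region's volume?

The n-ball volume is π^(n/2)·r^n/Γ(n/2+1). With n=3, r=7.6: V ≈ 1838.78.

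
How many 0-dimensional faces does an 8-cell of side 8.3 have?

Choose 0 of 4 axes to span the face (C(4,0) = 1 way), then fix each of the remaining 4 coordinates at one of its two extreme values (2^4 = 16 ways): 1·16 = 16.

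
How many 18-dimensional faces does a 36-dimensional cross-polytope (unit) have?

An n-cross-polytope has 2^(k+1)·C(n,k+1) k-faces. Here 2^19·C(36,19) = 524288·8597496600 = 4507564297420800.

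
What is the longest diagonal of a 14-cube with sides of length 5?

||(5,5,...,5)|| = √(14)·5 ≈ 18.7083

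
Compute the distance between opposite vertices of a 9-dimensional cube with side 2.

d = √(2² + 2² + ... + 2²) [9 terms] = √(9·2²) = 2√9 = 6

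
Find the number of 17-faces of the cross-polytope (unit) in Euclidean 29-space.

Each 17-face is the convex hull of 18 vertices, one chosen as ±e_i from each of 18 distinct axes: 2^18·C(29,18) = 9069471989760.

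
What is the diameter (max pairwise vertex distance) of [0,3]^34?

d = √(3² + 3² + ... + 3²) [34 terms] = √(34·3²) = 3√34 ≈ 17.4929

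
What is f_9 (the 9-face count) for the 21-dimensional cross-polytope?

Number of 9-faces = 2^(9+1) · C(21,9+1) = 1024 · 352716 = 361181184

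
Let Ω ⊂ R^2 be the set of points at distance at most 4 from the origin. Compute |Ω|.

Volume = π^{2/2}·(4)^2/Γ(2) = 16·π ≈ 50.2655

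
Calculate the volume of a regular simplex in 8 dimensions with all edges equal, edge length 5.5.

For a regular n-simplex with edge a, V = (a^n / n!)·√((n+1)/2^n). With a=5.5, n=8: V ≈ 3.89388.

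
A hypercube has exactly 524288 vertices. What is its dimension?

n = log_2(524288) = 19.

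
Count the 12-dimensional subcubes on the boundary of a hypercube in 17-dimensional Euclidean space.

f_12(17-cube) = (17 choose 12) · 2^5 = 198016.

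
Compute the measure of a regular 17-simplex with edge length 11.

V_17 = √(18) · 11^17 / (17! · 2^(17/2)) ≈ 16.6528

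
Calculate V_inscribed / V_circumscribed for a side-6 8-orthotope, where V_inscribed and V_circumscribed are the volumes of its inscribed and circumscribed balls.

V_in / V_out = (r_in/r_out)^8 = (1/√8)^8 = 8^(-8/2) ≈ 0.000244141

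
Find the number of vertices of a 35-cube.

Each vertex is a binary string of length 35, so there are 2^35 = 34359738368.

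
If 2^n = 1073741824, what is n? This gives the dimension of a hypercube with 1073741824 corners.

2^n = 1073741824 ⇒ n = log_2(1073741824) = 30.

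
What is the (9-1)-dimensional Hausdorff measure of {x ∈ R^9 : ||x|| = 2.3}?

|∂B_9(2.3)| ≈ 23247.9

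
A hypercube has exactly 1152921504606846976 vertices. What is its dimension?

Since 2^n = 1152921504606846976, we have n = 60.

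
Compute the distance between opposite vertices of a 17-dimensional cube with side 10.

||(10,10,...,10)|| = √(17)·10 ≈ 41.2311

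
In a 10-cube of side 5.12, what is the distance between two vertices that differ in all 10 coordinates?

The space diagonal of an n-cube of side s is s√n. Here 5.12·√10 ≈ 16.1909.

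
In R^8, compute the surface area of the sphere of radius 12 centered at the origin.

The surface area of an n-ball is 2π^(n/2) r^(n-1) / Γ(n/2). For n=8, r=12: 11943936·π^4 ≈ 1.16345e+09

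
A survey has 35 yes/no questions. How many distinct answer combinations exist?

Each vertex is a binary string of length 35, so there are 2^35 = 34359738368.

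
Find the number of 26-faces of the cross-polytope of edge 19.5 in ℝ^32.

f_26(32-orthoplex) = 2^27 · (32 choose 27) = 27028229193728.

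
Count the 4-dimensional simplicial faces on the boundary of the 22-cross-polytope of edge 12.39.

Each 4-face is the convex hull of 5 vertices, one chosen as ±e_i from each of 5 distinct axes: 2^5·C(22,5) = 842688.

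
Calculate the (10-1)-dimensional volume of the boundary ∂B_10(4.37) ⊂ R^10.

S = n·V_n(r)/r = 10·V_10(4.37)/4.37 (volume-to-surface relation), giving 1.48218e+07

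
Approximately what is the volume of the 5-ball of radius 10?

V_5(10) = π^(5/2) · (10)^5 / Γ(5/2 + 1) = 160000·π^2/3 ≈ 526379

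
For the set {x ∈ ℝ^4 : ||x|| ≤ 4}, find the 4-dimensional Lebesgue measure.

V_4(4) = π^(4/2) · (4)^4 / Γ(4/2 + 1) = 128·π^2 ≈ 1263.31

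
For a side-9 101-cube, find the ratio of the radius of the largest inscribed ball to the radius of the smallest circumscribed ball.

Ratio = (s/2)/(s√101/2) = 101^(-1/2) ≈ 0.0995037.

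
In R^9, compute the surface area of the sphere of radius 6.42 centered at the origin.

S = n·V_n(r)/r = 9·V_9(6.42)/6.42 (volume-to-surface relation), giving 8.56723e+07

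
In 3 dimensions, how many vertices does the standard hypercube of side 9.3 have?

An n-cube has 2^n vertices; for n = 3 that is 2^3 = 8.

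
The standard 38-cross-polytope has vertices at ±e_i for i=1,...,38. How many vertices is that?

The 38-dimensional cross-polytope has 2n = 2·38 = 76 vertices.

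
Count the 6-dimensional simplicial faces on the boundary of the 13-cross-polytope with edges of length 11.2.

An n-cross-polytope has 2^(k+1)·C(n,k+1) k-faces. Here 2^7·C(13,7) = 128·1716 = 219648.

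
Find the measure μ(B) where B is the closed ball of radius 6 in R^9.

V_9(6) = π^(9/2) · (6)^9 / Γ(9/2 + 1) = 11943936·π^4/35 ≈ 3.32414e+07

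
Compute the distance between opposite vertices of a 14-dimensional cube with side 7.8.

d = √(7.8² + 7.8² + ... + 7.8²) [14 terms] = √(14·7.8²) = 7.8√14 ≈ 29.1849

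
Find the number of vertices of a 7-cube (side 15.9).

The 7-cube has 2^7 = 128 vertices.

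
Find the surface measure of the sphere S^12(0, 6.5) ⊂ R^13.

S = n·V_n(r)/r = 13·V_13(6.5)/6.5 (volume-to-surface relation), giving 23298085122481·π^6/332640 ≈ 6.73356e+10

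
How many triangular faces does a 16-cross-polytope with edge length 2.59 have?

Each 2-face is the convex hull of 3 vertices, one chosen as ±e_i from each of 3 distinct axes: 2^3·C(16,3) = 4480.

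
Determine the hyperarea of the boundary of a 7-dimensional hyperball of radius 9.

|∂B_7(9)| = 2834352·π^3/5 ≈ 1.75765e+07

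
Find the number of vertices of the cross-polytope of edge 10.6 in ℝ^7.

Each 0-face is the convex hull of 1 vertex, one chosen as ±e_i from each of 1 distinct axis: 2^1·C(7,1) = 14.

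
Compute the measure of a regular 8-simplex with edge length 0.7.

V = (0.7^8 / 8!) · √((8+1) / 2^8) ≈ 2.6808e-07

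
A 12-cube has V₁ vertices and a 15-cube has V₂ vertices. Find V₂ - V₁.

V₁ = 2^12 = 4096. V₂ = 2^15 = 32768. V₂ - V₁ = 28672.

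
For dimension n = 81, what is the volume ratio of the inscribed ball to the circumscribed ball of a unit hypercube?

V_in/V_out = n^(-n/2) = 81^(-81/2) ≈ 5.08577e-78.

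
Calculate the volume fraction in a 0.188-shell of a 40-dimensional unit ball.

1 - (1-0.188)^40 ≈ 0.999759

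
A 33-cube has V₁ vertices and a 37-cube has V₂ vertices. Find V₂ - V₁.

V₁ = 2^33 = 8589934592. V₂ = 2^37 = 137438953472. V₂ - V₁ = 128849018880.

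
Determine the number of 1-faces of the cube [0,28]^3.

Number of 1-faces = C(3,1) · 2^(3-1) = 3 · 4 = 12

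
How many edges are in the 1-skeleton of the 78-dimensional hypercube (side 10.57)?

Number of 1-faces = C(78,1)·2^(78-1) = 78·151115727451828646838272 = 11787026741242634453385216.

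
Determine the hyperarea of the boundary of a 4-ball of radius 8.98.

The surface area of an n-ball is 2π^(n/2) r^(n-1) / Γ(n/2). For n=4, r=8.98: 14294.2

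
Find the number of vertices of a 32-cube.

The 32-cube has 2^32 = 4294967296 vertices.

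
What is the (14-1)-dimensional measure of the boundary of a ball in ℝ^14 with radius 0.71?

|∂B_14(0.71)| ≈ 0.0977474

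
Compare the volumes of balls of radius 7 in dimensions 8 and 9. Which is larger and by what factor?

V_8(7) ≈ 2.33977e+07, V_9(7) ≈ 1.33107e+08. The 9-ball is larger by a factor of 5.689.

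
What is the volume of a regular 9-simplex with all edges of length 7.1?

For a regular n-simplex with edge a, V = (a^n / n!)·√((n+1)/2^n). With a=7.1, n=9: V ≈ 17.6574.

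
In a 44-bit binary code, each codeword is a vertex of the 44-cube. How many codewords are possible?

An n-cube has 2^n vertices; for n = 44 that is 2^44 = 17592186044416.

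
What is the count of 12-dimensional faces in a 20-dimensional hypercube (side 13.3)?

f_12(20-cube) = (20 choose 12) · 2^8 = 32248320.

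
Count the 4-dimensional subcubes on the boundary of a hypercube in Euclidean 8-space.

Number of 4-faces = C(8,4) · 2^(8-4) = 70 · 16 = 1120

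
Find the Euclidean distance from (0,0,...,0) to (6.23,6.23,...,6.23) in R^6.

The space diagonal of an n-cube of side s is s√n. Here 6.23·√6 ≈ 15.2603.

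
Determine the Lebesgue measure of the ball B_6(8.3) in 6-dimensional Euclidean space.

V_6(8.3) = π^(6/2) · (8.3)^6 / Γ(6/2 + 1) ≈ 1.68953e+06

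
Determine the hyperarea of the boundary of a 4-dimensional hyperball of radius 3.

S_4(3) = 2·π^(4/2)·(3)^3 / Γ(4/2) = 54·π^2 ≈ 532.959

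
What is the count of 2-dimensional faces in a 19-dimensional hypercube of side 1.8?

Number of 2-faces = C(19,2) · 2^(19-2) = 171 · 131072 = 22413312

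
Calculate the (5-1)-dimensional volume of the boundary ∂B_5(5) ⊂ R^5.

S = n·V_n(r)/r = 5·V_5(5)/5 (volume-to-surface relation), giving 5000·π^2/3 ≈ 16449.3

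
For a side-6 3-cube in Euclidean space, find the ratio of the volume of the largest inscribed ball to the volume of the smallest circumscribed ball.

Volume scales as r^n, and r_in/r_out = 1/√3, giving (1/√3)^3 ≈ 0.19245.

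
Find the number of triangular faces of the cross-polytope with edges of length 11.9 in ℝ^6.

An n-cross-polytope has 2^(k+1)·C(n,k+1) k-faces. Here 2^3·C(6,3) = 8·20 = 160.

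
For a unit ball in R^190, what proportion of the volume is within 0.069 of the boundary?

V(inner)/V(outer) = ((1-0.069)/1)^190 ≈ 1.26e-06, so the shell fraction is 0.9999987398.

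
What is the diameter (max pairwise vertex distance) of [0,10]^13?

||(10,10,...,10)|| = √(13)·10 ≈ 36.0555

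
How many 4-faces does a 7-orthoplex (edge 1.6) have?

Number of 4-faces = 2^(4+1) · C(7,4+1) = 32 · 21 = 672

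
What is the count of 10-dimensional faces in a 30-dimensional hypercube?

Choose 10 of 30 axes to span the face (C(30,10) = 30045015 ways), then fix each of the remaining 20 coordinates at one of its two extreme values (2^20 = 1048576 ways): 30045015·1048576 = 31504481648640.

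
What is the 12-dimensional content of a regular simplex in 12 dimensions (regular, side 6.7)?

V = (6.7^12 / 12!) · √((12+1) / 2^12) ≈ 0.962393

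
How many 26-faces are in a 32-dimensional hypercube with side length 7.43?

f_26(32-cube) = (32 choose 26) · 2^6 = 57996288.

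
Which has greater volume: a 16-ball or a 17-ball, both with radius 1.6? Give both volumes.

V_16(1.6) ≈ 434.108. V_17(1.6) ≈ 416.103. The 16-ball is larger.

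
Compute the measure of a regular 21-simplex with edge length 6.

Volume = 6^21 · √(22/2^21) / 21! ≈ 1.39068e-06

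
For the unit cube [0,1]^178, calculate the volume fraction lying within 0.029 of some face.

Shell fraction = 1 - (1-0.058)^178 ≈ 0.999976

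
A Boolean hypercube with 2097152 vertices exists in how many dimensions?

n = log_2(2097152) = 21.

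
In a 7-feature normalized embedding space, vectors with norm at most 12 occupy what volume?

The n-ball volume is π^(n/2)·r^n/Γ(n/2+1). With n=7, r=12: V = 191102976·π^3/35 ≈ 1.69297e+08.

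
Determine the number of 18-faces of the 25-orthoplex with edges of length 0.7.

Each 18-face is the convex hull of 19 vertices, one chosen as ±e_i from each of 19 distinct axes: 2^19·C(25,19) = 92851404800.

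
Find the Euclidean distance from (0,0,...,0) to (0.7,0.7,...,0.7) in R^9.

||(0.7,0.7,...,0.7)|| = √(9)·0.7 = 2.1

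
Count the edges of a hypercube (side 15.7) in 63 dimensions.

An n-cube has n·2^(n-1) edges. With n = 63: 63·4611686018427387904 = 290536219160925437952.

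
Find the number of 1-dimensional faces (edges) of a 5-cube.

The 5-cube has n·2^(n-1) = 5·2^4 = 5·16 = 80 edges.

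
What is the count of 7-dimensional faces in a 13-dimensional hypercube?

Number of 7-faces = C(13,7) · 2^(13-7) = 1716 · 64 = 109824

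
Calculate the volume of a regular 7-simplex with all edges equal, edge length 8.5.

For a regular n-simplex with edge a, V = (a^n / n!)·√((n+1)/2^n). With a=8.5, n=7: V ≈ 159.016.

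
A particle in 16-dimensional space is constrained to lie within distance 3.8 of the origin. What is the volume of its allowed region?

Volume = π^{16/2}·(3.8)^16/Γ(9) ≈ 4.44852e+08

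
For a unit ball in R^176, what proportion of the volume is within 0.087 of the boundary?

V(inner)/V(outer) = ((1-0.087)/1)^176 ≈ 1.104e-07, so the shell fraction is 0.9999998896.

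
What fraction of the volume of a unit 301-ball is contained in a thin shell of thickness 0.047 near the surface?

Shell fraction = 1 - (1-0.047)^301 ≈ 0.9999994907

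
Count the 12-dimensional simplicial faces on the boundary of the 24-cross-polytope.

f_12(24-orthoplex) = 2^13 · (24 choose 13) = 20448411648.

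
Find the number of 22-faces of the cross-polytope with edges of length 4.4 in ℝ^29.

Each 22-face is the convex hull of 23 vertices, one chosen as ±e_i from each of 23 distinct axes: 2^23·C(29,23) = 3984756572160.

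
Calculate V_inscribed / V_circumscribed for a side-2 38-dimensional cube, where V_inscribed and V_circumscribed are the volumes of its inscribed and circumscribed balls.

V_in / V_out = (r_in/r_out)^38 = (1/√38)^38 = 38^(-38/2) ≈ 9.64077e-31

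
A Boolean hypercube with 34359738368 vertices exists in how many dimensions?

Since 2^n = 34359738368, we have n = 35.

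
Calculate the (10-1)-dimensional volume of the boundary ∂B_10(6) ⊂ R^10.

|∂B_10(6)| = 839808·π^5 ≈ 2.56998e+08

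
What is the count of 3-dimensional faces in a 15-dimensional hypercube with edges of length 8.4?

f_3(15-cube) = (15 choose 3) · 2^12 = 1863680.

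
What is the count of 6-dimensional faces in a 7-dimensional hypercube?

Number of 6-faces = C(7,6) · 2^(7-6) = 7 · 2 = 14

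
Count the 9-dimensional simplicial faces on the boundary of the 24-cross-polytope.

Number of 9-faces = 2^(9+1) · C(24,9+1) = 1024 · 1961256 = 2008326144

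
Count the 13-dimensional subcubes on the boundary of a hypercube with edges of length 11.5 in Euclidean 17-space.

Choose 13 of 17 axes to span the face (C(17,13) = 2380 ways), then fix each of the remaining 4 coordinates at one of its two extreme values (2^4 = 16 ways): 2380·16 = 38080.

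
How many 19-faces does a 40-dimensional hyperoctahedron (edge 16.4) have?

Each 19-face is the convex hull of 20 vertices, one chosen as ±e_i from each of 20 distinct axes: 2^20·C(40,20) = 144542561803960320.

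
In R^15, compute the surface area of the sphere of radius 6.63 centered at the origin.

S = n·V_n(r)/r = 15·V_15(6.63)/6.63 (volume-to-surface relation), giving 1.81431e+12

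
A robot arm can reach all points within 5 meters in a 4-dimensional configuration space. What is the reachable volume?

V_4(5) = π^(4/2) · (5)^4 / Γ(4/2 + 1) = 625·π^2/2 ≈ 3084.25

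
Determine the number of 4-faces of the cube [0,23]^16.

Choose 4 of 16 axes to span the face (C(16,4) = 1820 ways), then fix each of the remaining 12 coordinates at one of its two extreme values (2^12 = 4096 ways): 1820·4096 = 7454720.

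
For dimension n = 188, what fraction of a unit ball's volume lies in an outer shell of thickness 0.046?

1 - (1-0.046)^188 ≈ 0.999857 ≈ 99.9857%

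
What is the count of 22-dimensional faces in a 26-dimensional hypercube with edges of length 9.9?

An n-cube has C(n,k)·2^(n-k) k-faces. Here C(26,22)·2^4 = 14950·16 = 239200.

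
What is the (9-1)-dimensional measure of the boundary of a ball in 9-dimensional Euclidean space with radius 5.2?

The surface area of an n-ball is 2π^(n/2) r^(n-1) / Γ(n/2). For n=9, r=5.2: 1.58704e+07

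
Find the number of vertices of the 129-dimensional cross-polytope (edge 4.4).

Number of vertices = 2n = 258.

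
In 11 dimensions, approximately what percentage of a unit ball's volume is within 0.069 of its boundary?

1 - (1-0.069)^11 ≈ 0.544544 ≈ 54.45%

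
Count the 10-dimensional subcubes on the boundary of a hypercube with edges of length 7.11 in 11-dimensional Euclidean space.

Number of 10-faces = C(11,10) · 2^(11-10) = 11 · 2 = 22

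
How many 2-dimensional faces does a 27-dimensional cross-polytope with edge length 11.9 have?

Each 2-face is the convex hull of 3 vertices, one chosen as ±e_i from each of 3 distinct axes: 2^3·C(27,3) = 23400.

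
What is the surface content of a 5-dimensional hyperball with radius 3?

|∂B_5(3)| = 216·π^2 ≈ 2131.83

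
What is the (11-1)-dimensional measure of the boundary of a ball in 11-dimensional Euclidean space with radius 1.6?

|∂B_11(1.6)| ≈ 2278.75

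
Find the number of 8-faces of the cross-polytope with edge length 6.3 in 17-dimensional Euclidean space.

Each 8-face is the convex hull of 9 vertices, one chosen as ±e_i from each of 9 distinct axes: 2^9·C(17,9) = 12446720.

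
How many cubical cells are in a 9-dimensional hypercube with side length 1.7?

Number of 3-faces = C(9,3) · 2^(9-3) = 84 · 64 = 5376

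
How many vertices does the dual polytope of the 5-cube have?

An n-cross-polytope has 2n vertices; here n = 5, giving 10.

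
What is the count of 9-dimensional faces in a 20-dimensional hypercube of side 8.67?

Choose 9 of 20 axes to span the face (C(20,9) = 167960 ways), then fix each of the remaining 11 coordinates at one of its two extreme values (2^11 = 2048 ways): 167960·2048 = 343982080.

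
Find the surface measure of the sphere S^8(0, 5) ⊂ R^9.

|∂B_9(5)| = 2500000·π^4/21 ≈ 1.15963e+07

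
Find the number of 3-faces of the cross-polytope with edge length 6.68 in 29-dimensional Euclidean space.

An n-cross-polytope has 2^(k+1)·C(n,k+1) k-faces. Here 2^4·C(29,4) = 16·23751 = 380016.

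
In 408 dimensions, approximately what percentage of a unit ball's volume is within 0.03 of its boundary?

1 - (1-0.03)^408 ≈ 0.9999959926 ≈ 99.999599%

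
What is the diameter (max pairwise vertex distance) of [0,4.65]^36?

||(4.65,4.65,...,4.65)|| = √(36)·4.65 = 27.9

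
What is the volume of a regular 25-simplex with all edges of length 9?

Volume = 9^25 · √(26/2^25) / 25! ≈ 4.07407e-05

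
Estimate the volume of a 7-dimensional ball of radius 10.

V_7(10) = π^(7/2) · (10)^7 / Γ(7/2 + 1) = 32000000·π^3/21 ≈ 4.72477e+07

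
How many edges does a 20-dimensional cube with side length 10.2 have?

Number of 1-faces = C(20,1)·2^(20-1) = 20·524288 = 10485760.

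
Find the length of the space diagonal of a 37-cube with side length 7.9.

The space diagonal of an n-cube of side s is s√n. Here 7.9·√37 ≈ 48.0538.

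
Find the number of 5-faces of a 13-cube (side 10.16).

An n-cube has C(n,k)·2^(n-k) k-faces. Here C(13,5)·2^8 = 1287·256 = 329472.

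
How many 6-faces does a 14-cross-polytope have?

Each 6-face is the convex hull of 7 vertices, one chosen as ±e_i from each of 7 distinct axes: 2^7·C(14,7) = 439296.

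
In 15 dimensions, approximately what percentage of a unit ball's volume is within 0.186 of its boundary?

1 - (1-0.186)^15 ≈ 0.954358 ≈ 95.44%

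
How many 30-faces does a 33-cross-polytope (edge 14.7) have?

An n-cross-polytope has 2^(k+1)·C(n,k+1) k-faces. Here 2^31·C(33,31) = 2147483648·528 = 1133871366144.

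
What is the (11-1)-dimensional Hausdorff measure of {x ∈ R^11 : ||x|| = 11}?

S = n·V_n(r)/r = 11·V_11(11)/11 (volume-to-surface relation), giving 1659995174464·π^5/945 ≈ 5.37557e+11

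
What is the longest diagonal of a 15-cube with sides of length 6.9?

The space diagonal of an n-cube of side s is s√n. Here 6.9·√15 ≈ 26.7236.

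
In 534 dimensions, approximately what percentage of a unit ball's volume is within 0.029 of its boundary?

1 - (1-0.029)^534 ≈ 0.9999998504 ≈ 99.999985%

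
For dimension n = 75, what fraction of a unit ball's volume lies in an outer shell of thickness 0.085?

1 - (1-0.085)^75 ≈ 0.998722 ≈ 99.87%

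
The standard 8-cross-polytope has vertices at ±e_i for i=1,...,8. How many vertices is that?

An n-cross-polytope has 2n vertices; here n = 8, giving 16.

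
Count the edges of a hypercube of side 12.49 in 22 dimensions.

The 22-cube has n·2^(n-1) = 22·2^21 = 22·2097152 = 46137344 edges.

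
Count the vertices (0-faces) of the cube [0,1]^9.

The 9-cube has 2^9 = 512 vertices.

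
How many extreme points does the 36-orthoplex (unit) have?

The 36-dimensional cross-polytope has 2n = 2·36 = 72 vertices.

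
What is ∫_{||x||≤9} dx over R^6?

V_6(9) = π^(6/2) · (9)^6 / Γ(6/2 + 1) = 177147·π^3/2 ≈ 2.74633e+06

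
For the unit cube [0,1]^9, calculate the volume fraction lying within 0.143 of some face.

1 - (1 - 2·0.143)^9 = 1 - 0.714^9 ≈ 0.951774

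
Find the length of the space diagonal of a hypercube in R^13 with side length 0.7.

The space diagonal of an n-cube of side s is s√n. Here 0.7·√13 ≈ 2.52389.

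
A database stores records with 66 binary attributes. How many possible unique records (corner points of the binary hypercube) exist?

The 66-cube has 2^66 = 73786976294838206464 vertices.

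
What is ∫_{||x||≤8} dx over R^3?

The n-ball volume is π^(n/2)·r^n/Γ(n/2+1). With n=3, r=8: V = 2048·π/3 ≈ 2144.66.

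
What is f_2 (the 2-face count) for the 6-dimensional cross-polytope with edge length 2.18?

Number of 2-faces = 2^(2+1) · C(6,2+1) = 8 · 20 = 160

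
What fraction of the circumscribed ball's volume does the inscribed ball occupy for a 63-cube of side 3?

The radii are 3/2 and 3√63/2, so the volume ratio is (1/√63)^63 = 63^{-63/2} ≈ 2.09302e-57.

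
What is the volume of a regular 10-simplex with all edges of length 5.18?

V_10 = √(11) · 5.18^10 / (10! · 2^(10/2)) ≈ 0.397266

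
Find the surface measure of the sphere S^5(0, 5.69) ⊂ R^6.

S = n·V_n(r)/r = 6·V_6(5.69)/5.69 (volume-to-surface relation), giving 184932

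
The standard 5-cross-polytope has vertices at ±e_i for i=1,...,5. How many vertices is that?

The vertices are ±e_1, ..., ±e_5, so there are 2·5 = 10.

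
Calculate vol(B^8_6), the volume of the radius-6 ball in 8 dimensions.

V_8(6) = π^(8/2) · (6)^8 / Γ(8/2 + 1) = 69984·π^4 ≈ 6.81708e+06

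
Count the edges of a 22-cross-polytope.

Each 1-face is the convex hull of 2 vertices, one chosen as ±e_i from each of 2 distinct axes: 2^2·C(22,2) = 924.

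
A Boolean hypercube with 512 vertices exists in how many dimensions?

2^n = 512 ⇒ n = log_2(512) = 9.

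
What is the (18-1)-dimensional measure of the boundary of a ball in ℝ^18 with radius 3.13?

S_18(3.13) = 2·π^(18/2)·(3.13)^17 / Γ(18/2) ≈ 3.92746e+08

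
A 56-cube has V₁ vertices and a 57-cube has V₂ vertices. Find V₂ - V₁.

V₁ = 2^56 = 72057594037927936. V₂ = 2^57 = 144115188075855872. V₂ - V₁ = 72057594037927936.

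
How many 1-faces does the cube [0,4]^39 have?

The 39-cube has n·2^(n-1) = 39·2^38 = 39·274877906944 = 10720238370816 edges.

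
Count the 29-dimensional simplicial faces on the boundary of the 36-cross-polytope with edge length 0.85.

Each 29-face is the convex hull of 30 vertices, one chosen as ±e_i from each of 30 distinct axes: 2^30·C(36,30) = 2091425734852608.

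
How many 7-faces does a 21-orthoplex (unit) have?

An n-cross-polytope has 2^(k+1)·C(n,k+1) k-faces. Here 2^8·C(21,8) = 256·203490 = 52093440.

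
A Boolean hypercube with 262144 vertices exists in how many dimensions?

Since 2^n = 262144, we have n = 18.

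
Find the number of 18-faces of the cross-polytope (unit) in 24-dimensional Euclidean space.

f_18(24-orthoplex) = 2^19 · (24 choose 19) = 22284337152.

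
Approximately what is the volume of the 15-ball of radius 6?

V_15(6) = π^(15/2) · (6)^15 / Γ(15/2 + 1) = 1486016741376·π^7/25025 ≈ 1.79349e+11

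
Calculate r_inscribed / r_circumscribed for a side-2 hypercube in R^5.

r_in = 2/2 (half the side); r_out = 2√5/2 (half the diagonal). Ratio = 1/√5 ≈ 0.447214.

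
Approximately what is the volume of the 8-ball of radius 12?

V = 17915904·π^4 ≈ 1.74517e+09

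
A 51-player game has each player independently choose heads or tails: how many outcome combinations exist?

An n-cube has 2^n vertices; for n = 51 that is 2^51 = 2251799813685248.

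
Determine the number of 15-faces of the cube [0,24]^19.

f_15(19-cube) = (19 choose 15) · 2^4 = 62016.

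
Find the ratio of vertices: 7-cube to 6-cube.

The 7-cube has 2^7 = 128 vertices. The 6-cube has 2^6 = 64 vertices. Ratio: 128/64 = 2.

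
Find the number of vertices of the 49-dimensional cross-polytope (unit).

An n-cross-polytope has 2n vertices; here n = 49, giving 98.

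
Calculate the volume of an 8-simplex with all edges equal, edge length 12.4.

V = (12.4^8 / 8!) · √((8+1) / 2^8) ≈ 2599.29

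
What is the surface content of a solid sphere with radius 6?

S_3(6) = 2·π^(3/2)·(6)^2 / Γ(3/2) = 4πr² = 4π·(6)² ≈ 452.389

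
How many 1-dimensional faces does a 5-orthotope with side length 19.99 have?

Choose 1 of 5 axes to span the face (C(5,1) = 5 ways), then fix each of the remaining 4 coordinates at one of its two extreme values (2^4 = 16 ways): 5·16 = 80.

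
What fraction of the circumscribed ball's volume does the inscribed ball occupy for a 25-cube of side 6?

The radii are 6/2 and 6√25/2, so the volume ratio is (1/√25)^25 = 25^{-25/2} ≈ 3.35544e-18.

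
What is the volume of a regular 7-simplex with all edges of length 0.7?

Volume = 0.7^7 · √(8/2^7) / 7! ≈ 4.08503e-06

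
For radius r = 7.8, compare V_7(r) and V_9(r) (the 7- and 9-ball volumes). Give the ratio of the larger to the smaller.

V_7(7.8) ≈ 8.29932e+06, V_9(7.8) ≈ 3.52508e+08. The 9-ball is larger by a factor of 42.47.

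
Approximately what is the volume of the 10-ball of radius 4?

Volume = π^{10/2}·(4)^10/Γ(6) = 131072·π^5/15 ≈ 2.67404e+06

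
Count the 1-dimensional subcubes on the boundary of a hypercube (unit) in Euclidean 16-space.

Choose 1 of 16 axes to span the face (C(16,1) = 16 ways), then fix each of the remaining 15 coordinates at one of its two extreme values (2^15 = 32768 ways): 16·32768 = 524288.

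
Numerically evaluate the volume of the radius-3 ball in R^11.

The n-ball volume is π^(n/2)·r^n/Γ(n/2+1). With n=11, r=3: V = 419904·π^5/385 ≈ 333763.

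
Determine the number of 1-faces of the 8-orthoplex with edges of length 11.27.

Number of 1-faces = 2^(1+1) · C(8,1+1) = 4 · 28 = 112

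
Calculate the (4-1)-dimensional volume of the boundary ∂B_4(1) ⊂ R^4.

S = n·V_n(r)/r = 4·V_4(1)/1 (volume-to-surface relation), giving 2·π^2 ≈ 19.7392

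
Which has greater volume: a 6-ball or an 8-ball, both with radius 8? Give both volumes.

V_6(8.0) ≈ 1.35468e+06. V_8(8.0) ≈ 6.80939e+07. The 8-ball is larger.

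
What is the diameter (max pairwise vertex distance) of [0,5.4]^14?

Diagonal = √14 · 5.4 ≈ 20.2049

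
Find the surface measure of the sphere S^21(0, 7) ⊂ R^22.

S = n·V_n(r)/r = 22·V_22(7)/7 (volume-to-surface relation), giving 79792266297612001·π^11/259200 ≈ 9.05679e+16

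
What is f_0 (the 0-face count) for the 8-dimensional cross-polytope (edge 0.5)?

An n-cross-polytope has 2^(k+1)·C(n,k+1) k-faces. Here 2^1·C(8,1) = 2·8 = 16.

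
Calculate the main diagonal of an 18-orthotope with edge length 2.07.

The space diagonal of an n-cube of side s is s√n. Here 2.07·√18 ≈ 8.78227.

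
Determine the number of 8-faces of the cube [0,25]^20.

f_8(20-cube) = (20 choose 8) · 2^12 = 515973120.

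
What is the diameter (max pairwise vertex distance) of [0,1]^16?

Diagonal = √16 · 1 = 4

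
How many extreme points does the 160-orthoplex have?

The vertices are ±e_1, ..., ±e_160, so there are 2·160 = 320.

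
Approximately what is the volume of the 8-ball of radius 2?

The n-ball volume is π^(n/2)·r^n/Γ(n/2+1). With n=8, r=2: V = 32·π^4/3 ≈ 1039.03.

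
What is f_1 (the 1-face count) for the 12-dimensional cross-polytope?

Each 1-face is the convex hull of 2 vertices, one chosen as ±e_i from each of 2 distinct axes: 2^2·C(12,2) = 264.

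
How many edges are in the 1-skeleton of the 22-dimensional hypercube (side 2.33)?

The 22-cube has n·2^(n-1) = 22·2^21 = 22·2097152 = 46137344 edges.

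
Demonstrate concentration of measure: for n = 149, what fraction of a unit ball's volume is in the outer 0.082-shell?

1 - (1-0.082)^149 ≈ 0.9999970922 ≈ 99.999709%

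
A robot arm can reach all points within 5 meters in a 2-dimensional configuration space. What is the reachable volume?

V_2(5) = π^(2/2) · (5)^2 / Γ(2/2 + 1) = 25·π ≈ 78.5398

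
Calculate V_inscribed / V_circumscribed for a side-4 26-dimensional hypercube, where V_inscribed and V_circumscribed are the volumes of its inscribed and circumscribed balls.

V_in / V_out = (r_in/r_out)^26 = (1/√26)^26 = 26^(-26/2) ≈ 4.03038e-19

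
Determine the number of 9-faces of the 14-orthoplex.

Each 9-face is the convex hull of 10 vertices, one chosen as ±e_i from each of 10 distinct axes: 2^10·C(14,10) = 1025024.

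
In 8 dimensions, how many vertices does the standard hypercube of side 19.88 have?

An n-cube has 2^n vertices; for n = 8 that is 2^8 = 256.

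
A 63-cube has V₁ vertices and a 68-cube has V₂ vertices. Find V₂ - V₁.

V₁ = 2^63 = 9223372036854775808. V₂ = 2^68 = 295147905179352825856. V₂ - V₁ = 285924533142498050048.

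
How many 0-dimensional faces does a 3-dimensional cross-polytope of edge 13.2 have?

f_0(3-orthoplex) = 2^1 · (3 choose 1) = 6.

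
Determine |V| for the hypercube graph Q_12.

Number of vertices = 2^12 = 4096.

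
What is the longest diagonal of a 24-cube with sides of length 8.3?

The space diagonal of an n-cube of side s is s√n. Here 8.3·√24 ≈ 40.6615.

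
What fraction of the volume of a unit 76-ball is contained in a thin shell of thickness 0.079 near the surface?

Shell fraction = 1 - (1-0.079)^76 ≈ 0.998078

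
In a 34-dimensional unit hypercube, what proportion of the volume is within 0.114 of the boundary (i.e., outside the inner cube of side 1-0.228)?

1 - (1 - 2·0.114)^34 = 1 - 0.772^34 ≈ 0.999849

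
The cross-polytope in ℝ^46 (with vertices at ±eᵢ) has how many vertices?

The vertices are ±e_1, ..., ±e_46, so there are 2·46 = 92.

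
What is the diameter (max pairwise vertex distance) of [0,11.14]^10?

The space diagonal of an n-cube of side s is s√n. Here 11.14·√10 ≈ 35.2278.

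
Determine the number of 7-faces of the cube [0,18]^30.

Choose 7 of 30 axes to span the face (C(30,7) = 2035800 ways), then fix each of the remaining 23 coordinates at one of its two extreme values (2^23 = 8388608 ways): 2035800·8388608 = 17077528166400.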